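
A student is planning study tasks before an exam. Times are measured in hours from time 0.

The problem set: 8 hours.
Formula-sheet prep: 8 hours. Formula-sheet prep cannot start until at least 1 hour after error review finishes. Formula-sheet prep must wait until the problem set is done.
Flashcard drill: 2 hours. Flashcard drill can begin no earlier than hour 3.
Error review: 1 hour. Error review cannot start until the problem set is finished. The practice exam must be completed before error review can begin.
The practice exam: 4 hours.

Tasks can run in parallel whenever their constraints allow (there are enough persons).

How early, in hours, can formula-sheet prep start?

10

The practice exam can start immediately at hour 0; it finishes at hour 4.
The problem set has no prerequisites, so it starts at hour 0 and finishes at hour 8.
Error review has to wait for the problem set (finishes hour 8); the practice exam (finishes hour 4). The latest of these is hour 8, so error review runs hour 8 to 8 + 1 = hour 9.
Formula-sheet prep waits on error review (finishes hour 9, plus 1-hour gap → hour 10); the problem set (finishes hour 8). The latest of these is hour 10, which is the earliest formula-sheet prep can start.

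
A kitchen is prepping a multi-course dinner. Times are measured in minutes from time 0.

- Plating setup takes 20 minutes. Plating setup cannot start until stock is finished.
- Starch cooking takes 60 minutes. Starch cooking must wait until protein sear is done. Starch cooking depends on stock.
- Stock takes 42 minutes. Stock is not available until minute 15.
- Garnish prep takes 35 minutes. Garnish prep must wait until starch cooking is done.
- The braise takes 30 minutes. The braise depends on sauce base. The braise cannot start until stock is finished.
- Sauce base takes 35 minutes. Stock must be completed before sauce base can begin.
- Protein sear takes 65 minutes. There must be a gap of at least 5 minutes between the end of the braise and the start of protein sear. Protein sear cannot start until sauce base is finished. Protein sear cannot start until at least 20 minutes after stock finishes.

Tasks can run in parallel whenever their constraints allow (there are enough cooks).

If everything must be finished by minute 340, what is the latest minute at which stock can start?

Nothing follows garnish prep; the deadline of minute 340 is its only limit. It must start by 340 − 35 = minute 305.
Since garnish prep (must start by minute 305) depends on it, starch cooking must finish by minute 305. Backing off its 60-minute duration gives a latest start of minute 245.
Protein sear has to be done before starch cooking (must start by minute 245). That means finishing by minute 245, i.e. starting by 245 − 65 = minute 180.
The braise has to be done before protein sear (must start by minute 180, minus 5-minute gap → minute 175). That means finishing by minute 175, i.e. starting by 175 − 30 = minute 145.
Sauce base has several dependents: the braise (must start by minute 145); protein sear (must start by minute 180). The earliest of those limits is minute 145, so sauce base must start by 145 − 35 = minute 110.
Nothing follows plating setup; the deadline of minute 340 is its only limit. It must start by 340 − 20 = minute 320.
Stock has several dependents: sauce base (must start by minute 110); the braise (must start by minute 145); protein sear (must start by minute 180, minus 20-minute gap → minute 160); starch cooking (must start by minute 245); plating setup (must start by minute 320). The earliest of those limits is minute 110, so stock must start by 110 − 42 = minute 68.

68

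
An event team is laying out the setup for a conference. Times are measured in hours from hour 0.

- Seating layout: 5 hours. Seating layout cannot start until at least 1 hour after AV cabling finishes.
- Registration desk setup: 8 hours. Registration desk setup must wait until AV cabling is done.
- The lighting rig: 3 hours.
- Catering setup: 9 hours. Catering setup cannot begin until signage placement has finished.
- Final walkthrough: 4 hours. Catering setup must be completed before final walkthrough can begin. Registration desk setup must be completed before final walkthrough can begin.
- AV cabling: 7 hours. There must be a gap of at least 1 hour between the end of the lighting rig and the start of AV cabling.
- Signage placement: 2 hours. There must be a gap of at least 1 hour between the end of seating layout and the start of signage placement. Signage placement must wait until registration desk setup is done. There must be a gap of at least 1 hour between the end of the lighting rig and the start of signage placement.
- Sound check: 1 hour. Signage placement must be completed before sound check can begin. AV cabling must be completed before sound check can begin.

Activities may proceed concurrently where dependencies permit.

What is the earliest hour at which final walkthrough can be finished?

34

The lighting rig can start immediately at hour 0; it finishes at hour 3.
After the lighting rig (finishes hour 3, plus 1-hour gap → hour 4), AV cabling can start at hour 4 and finishes at hour 11.
Registration desk setup cannot begin until AV cabling (finishes hour 11). It runs from hour 11 to 11 + 8 = hour 19.
Seating layout waits on AV cabling (finishes hour 11, plus 1-hour gap → hour 12), so it starts at hour 12 and finishes at 12 + 5 = hour 17.
Signage placement needs all of seating layout (finishes hour 17, plus 1-hour gap → hour 18); registration desk setup (finishes hour 19); the lighting rig (finishes hour 3, plus 1-hour gap → hour 4). That puts its earliest start at hour 19; it finishes at 19 + 2 = hour 21.
Catering setup waits on signage placement (finishes hour 21), so it starts at hour 21 and finishes at 21 + 9 = hour 30.
Final walkthrough has to wait for catering setup (finishes hour 30); registration desk setup (finishes hour 19). The latest of these is hour 30, so final walkthrough runs hour 30 to 30 + 4 = hour 34.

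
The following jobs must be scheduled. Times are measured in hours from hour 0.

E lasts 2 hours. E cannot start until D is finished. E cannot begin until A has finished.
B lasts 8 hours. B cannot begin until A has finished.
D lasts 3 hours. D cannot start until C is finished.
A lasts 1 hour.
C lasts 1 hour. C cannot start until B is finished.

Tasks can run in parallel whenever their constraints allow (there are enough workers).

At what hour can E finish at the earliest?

15

A has no prerequisites, so it starts at hour 0 and finishes at hour 1.
After A (finishes hour 1), B can start at hour 1 and finishes at hour 9.
C waits on B (finishes hour 9), so it starts at hour 9 and finishes at 9 + 1 = hour 10.
D waits on C (finishes hour 10), so it starts at hour 10 and finishes at 10 + 3 = hour 13.
E cannot start until D (finishes hour 13); A (finishes hour 1). The controlling bound is hour 13, so E finishes at 13 + 2 = hour 15.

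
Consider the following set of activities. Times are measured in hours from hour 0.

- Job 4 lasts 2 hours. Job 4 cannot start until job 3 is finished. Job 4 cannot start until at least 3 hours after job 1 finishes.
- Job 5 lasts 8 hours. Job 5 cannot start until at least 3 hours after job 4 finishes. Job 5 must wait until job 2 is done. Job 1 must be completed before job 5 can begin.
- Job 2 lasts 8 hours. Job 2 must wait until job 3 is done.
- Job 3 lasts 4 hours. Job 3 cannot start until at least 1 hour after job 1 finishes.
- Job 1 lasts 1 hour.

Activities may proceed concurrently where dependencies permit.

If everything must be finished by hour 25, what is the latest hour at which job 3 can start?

5

Job 5 must finish by hour 25; it takes 8 hours, so it must start by 25 − 8 = hour 17.
Since job 5 (must start by hour 17) depends on it, job 2 must finish by hour 17. Backing off its 8-hour duration gives a latest start of hour 9.
Job 4 must finish before job 5 (must start by hour 17, minus 3-hour gap → hour 14). With a 2-hour duration, job 4 must start by 14 − 2 = hour 12.
Job 3 feeds job 2 (must start by hour 9); job 4 (must start by hour 12). Taking the minimum, job 3 must finish by hour 9 and start by 9 − 4 = hour 5.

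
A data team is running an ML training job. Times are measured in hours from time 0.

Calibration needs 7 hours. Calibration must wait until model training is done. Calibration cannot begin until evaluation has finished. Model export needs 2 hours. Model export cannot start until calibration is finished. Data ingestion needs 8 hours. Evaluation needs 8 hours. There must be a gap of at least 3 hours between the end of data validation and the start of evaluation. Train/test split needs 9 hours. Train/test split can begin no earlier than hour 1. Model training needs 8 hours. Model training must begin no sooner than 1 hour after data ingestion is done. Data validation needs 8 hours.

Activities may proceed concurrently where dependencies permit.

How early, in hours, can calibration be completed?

26

Nothing blocks data validation, so it runs from hour 0 to hour 8.
Evaluation waits on data validation (finishes hour 8, plus 3-hour gap → hour 11), so it starts at hour 11 and finishes at 11 + 8 = hour 19.
Nothing blocks data ingestion, so it runs from hour 0 to hour 8.
After data ingestion (finishes hour 8, plus 1-hour gap → hour 9), model training can start at hour 9 and finishes at hour 17.
Calibration needs all of model training (finishes hour 17); evaluation (finishes hour 19). That puts its earliest start at hour 19; it finishes at 19 + 7 = hour 26.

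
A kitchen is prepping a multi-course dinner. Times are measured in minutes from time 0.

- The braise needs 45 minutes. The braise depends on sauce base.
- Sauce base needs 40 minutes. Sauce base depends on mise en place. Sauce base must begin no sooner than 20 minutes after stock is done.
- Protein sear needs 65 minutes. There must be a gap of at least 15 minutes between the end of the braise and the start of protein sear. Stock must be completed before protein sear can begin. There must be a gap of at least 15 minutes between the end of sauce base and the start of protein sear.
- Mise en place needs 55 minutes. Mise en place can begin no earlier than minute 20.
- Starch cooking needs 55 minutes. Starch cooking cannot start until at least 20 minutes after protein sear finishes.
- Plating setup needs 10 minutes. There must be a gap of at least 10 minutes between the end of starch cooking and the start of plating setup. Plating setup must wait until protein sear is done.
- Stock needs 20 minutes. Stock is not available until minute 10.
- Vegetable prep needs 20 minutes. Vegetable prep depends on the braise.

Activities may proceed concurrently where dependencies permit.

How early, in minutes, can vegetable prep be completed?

180

Stock cannot begin until its own release at minute 10. It runs from minute 10 to 10 + 20 = minute 30.
Mise en place waits on its own release at minute 20, so it starts at minute 20 and finishes at 20 + 55 = minute 75.
Sauce base cannot start until mise en place (finishes minute 75); stock (finishes minute 30, plus 20-minute gap → minute 50). The controlling bound is minute 75, so sauce base finishes at 75 + 40 = minute 115.
The braise waits on sauce base (finishes minute 115), so it starts at minute 115 and finishes at 115 + 45 = minute 160.
Vegetable prep cannot begin until the braise (finishes minute 160). It runs from minute 160 to 160 + 20 = minute 180.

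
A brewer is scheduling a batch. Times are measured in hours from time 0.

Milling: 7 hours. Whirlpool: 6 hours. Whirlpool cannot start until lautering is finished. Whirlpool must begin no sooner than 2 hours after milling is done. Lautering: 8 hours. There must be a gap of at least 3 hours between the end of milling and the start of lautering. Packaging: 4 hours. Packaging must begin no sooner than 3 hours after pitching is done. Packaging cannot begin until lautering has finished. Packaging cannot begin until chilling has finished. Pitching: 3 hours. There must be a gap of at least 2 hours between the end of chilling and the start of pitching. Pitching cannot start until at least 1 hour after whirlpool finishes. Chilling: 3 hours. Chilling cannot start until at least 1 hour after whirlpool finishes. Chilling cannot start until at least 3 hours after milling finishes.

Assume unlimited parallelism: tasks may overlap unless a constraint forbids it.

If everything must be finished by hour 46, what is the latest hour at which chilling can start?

To finish by hour 46, packaging (duration 4) must start no later than hour 42.
Pitching feeds into packaging (must start by hour 42, minus 3-hour gap → hour 39); so pitching must finish by hour 39 and therefore start by hour 36.
Chilling feeds pitching (must start by hour 36, minus 2-hour gap → hour 34); packaging (must start by hour 42). Taking the minimum, chilling must finish by hour 34 and start by 34 − 3 = hour 31.

31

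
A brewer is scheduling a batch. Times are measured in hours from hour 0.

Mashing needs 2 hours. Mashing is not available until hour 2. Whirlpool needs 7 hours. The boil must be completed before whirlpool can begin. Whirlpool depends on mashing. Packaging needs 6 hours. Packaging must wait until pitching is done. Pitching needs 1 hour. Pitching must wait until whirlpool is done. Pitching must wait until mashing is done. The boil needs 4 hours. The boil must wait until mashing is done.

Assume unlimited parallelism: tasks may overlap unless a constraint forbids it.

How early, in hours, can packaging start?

After its own release at hour 2, mashing can start at hour 2 and finishes at hour 4.
After mashing (finishes hour 4), the boil can start at hour 4 and finishes at hour 8.
Whirlpool needs all of the boil (finishes hour 8); mashing (finishes hour 4). That puts its earliest start at hour 8; it finishes at 8 + 7 = hour 15.
Pitching has to wait for whirlpool (finishes hour 15); mashing (finishes hour 4). The latest of these is hour 15, so pitching runs hour 15 to 15 + 1 = hour 16.
Packaging waits on pitching (finishes hour 16), so the earliest it can start is hour 16.

16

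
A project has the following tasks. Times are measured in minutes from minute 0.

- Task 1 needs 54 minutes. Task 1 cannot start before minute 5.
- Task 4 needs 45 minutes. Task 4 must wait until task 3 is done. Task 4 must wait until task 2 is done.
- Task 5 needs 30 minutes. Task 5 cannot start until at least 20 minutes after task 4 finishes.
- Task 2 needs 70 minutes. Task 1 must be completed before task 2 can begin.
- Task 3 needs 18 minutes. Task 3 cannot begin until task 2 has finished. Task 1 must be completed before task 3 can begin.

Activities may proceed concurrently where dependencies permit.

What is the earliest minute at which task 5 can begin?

212

After its own release at minute 5, task 1 can start at minute 5 and finishes at minute 59.
Task 2 cannot begin until task 1 (finishes minute 59). It runs from minute 59 to 59 + 70 = minute 129.
Task 3 needs all of task 2 (finishes minute 129); task 1 (finishes minute 59). That puts its earliest start at minute 129; it finishes at 129 + 18 = minute 147.
For task 4: task 3 (finishes minute 147); task 2 (finishes minute 129). Taking the maximum gives a start of minute 147, and it finishes at 147 + 45 = minute 192.
Task 5 waits on task 4 (finishes minute 192, plus 20-minute gap → minute 212), so the earliest it can start is minute 212.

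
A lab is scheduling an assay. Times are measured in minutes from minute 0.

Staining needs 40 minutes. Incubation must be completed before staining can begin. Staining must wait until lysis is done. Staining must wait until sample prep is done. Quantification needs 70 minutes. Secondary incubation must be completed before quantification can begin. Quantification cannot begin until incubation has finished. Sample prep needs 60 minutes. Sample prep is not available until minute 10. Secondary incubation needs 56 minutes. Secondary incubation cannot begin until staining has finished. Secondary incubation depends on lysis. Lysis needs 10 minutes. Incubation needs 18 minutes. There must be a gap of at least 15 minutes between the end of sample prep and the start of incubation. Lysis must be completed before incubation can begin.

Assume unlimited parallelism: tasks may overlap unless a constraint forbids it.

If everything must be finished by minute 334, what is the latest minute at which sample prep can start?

Quantification has no dependents, so it just needs to finish by minute 334. Starting by 334 − 70 = minute 264 achieves that.
Secondary incubation must finish before quantification (must start by minute 264). With a 56-minute duration, secondary incubation must start by 264 − 56 = minute 208.
Staining has to be done before secondary incubation (must start by minute 208). That means finishing by minute 208, i.e. starting by 208 − 40 = minute 168.
Incubation feeds staining (must start by minute 168); quantification (must start by minute 264). Taking the minimum, incubation must finish by minute 168 and start by 168 − 18 = minute 150.
Sample prep feeds incubation (must start by minute 150, minus 15-minute gap → minute 135); staining (must start by minute 168). Taking the minimum, sample prep must finish by minute 135 and start by 135 − 60 = minute 75.

75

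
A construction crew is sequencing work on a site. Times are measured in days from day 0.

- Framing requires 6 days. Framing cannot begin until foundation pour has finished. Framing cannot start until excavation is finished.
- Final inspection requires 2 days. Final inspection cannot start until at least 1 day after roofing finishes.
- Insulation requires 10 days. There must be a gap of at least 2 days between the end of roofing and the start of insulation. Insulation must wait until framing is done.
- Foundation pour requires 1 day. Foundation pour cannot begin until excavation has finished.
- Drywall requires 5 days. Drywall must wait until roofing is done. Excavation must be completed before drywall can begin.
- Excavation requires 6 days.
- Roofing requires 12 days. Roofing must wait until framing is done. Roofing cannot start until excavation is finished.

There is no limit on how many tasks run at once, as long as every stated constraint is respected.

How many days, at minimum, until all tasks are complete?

Excavation can start immediately at day 0; it finishes at day 6.
Foundation pour waits on excavation (finishes day 6), so it starts at day 6 and finishes at 6 + 1 = day 7.
Framing cannot start until foundation pour (finishes day 7); excavation (finishes day 6). The controlling bound is day 7, so framing finishes at 7 + 6 = day 13.
For roofing: framing (finishes day 13); excavation (finishes day 6). Taking the maximum gives a start of day 13, and it finishes at 13 + 12 = day 25.
Final inspection waits on roofing (finishes day 25, plus 1-day gap → day 26), so it starts at day 26 and finishes at 26 + 2 = day 28.
Drywall cannot start until roofing (finishes day 25); excavation (finishes day 6). The controlling bound is day 25, so drywall finishes at 25 + 5 = day 30.
Insulation needs all of roofing (finishes day 25, plus 2-day gap → day 27); framing (finishes day 13). That puts its earliest start at day 27; it finishes at 27 + 10 = day 37.
All tasks are finished once the last one completes. Finish times: Excavation at 6, Foundation pour at 7, Framing at 13, Roofing at 25, Insulation at 37, Drywall at 30, Final inspection at 28. The latest is day 37.

37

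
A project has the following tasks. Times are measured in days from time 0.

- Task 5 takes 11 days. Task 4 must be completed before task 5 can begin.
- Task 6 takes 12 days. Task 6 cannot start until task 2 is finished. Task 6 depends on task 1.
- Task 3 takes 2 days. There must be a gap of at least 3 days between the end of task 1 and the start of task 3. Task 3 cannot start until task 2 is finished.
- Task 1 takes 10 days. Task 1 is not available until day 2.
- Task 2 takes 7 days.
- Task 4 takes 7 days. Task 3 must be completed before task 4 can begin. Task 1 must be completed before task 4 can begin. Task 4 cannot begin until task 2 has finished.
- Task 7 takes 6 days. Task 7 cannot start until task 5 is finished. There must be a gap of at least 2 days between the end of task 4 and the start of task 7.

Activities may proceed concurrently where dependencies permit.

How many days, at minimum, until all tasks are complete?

Task 2 can start immediately at day 0; it finishes at day 7.
After its own release at day 2, task 1 can start at day 2 and finishes at day 12.
Task 6 has to wait for task 2 (finishes day 7); task 1 (finishes day 12). The latest of these is day 12, so task 6 runs day 12 to 12 + 12 = day 24.
Task 3 cannot start until task 1 (finishes day 12, plus 3-day gap → day 15); task 2 (finishes day 7). The controlling bound is day 15, so task 3 finishes at 15 + 2 = day 17.
Task 4 needs all of task 3 (finishes day 17); task 1 (finishes day 12); task 2 (finishes day 7). That puts its earliest start at day 17; it finishes at 17 + 7 = day 24.
Task 5 waits on task 4 (finishes day 24), so it starts at day 24 and finishes at 24 + 11 = day 35.
Task 7 has to wait for task 5 (finishes day 35); task 4 (finishes day 24, plus 2-day gap → day 26). The latest of these is day 35, so task 7 runs day 35 to 35 + 6 = day 41.
All tasks are finished once the last one completes. Finish times: Task 1 at 12, Task 2 at 7, Task 3 at 17, Task 4 at 24, Task 5 at 35, Task 6 at 24, Task 7 at 41. The latest is day 41.

41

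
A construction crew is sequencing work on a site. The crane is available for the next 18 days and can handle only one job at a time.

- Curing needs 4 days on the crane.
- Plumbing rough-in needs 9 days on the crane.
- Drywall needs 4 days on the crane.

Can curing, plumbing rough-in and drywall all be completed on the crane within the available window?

Running back to back, the jobs need 4 + 9 + 4 = 17 days on the crane.
Since 17 ≤ 18, they fit within the window.

Yes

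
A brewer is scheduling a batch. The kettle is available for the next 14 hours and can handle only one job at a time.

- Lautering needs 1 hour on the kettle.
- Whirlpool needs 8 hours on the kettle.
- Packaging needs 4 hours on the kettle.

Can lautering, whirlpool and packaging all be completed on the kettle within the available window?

Yes

Running back to back, the jobs need 1 + 8 + 4 = 13 hours on the kettle.
Since 13 ≤ 14, they fit within the window.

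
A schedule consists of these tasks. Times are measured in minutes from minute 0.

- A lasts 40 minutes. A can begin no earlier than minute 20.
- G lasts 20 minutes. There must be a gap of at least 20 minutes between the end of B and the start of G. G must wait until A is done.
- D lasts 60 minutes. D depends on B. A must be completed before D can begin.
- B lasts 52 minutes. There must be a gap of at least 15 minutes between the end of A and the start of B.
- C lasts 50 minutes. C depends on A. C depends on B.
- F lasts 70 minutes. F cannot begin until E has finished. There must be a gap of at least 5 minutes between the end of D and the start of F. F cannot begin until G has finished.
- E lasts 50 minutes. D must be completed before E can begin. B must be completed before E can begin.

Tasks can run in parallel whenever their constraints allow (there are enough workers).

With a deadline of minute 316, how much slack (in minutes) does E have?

9

A waits on its own release at minute 20, so it starts at minute 20 and finishes at 20 + 40 = minute 60.
B cannot begin until A (finishes minute 60, plus 15-minute gap → minute 75). It runs from minute 75 to 75 + 52 = minute 127.
For D: B (finishes minute 127); A (finishes minute 60). Taking the maximum gives a start of minute 127, and it finishes at 127 + 60 = minute 187.
E needs all of D (finishes minute 187); B (finishes minute 127). That puts its earliest start at minute 187; it finishes at 187 + 50 = minute 237.

Working backward from the deadline:
Nothing follows F; the deadline of minute 316 is its only limit. It must start by 316 − 70 = minute 246.
Since F (must start by minute 246) depends on it, E must finish by minute 246. Backing off its 50-minute duration gives a latest start of minute 196.
So E can start as early as minute 187 and as late as minute 196, giving 196 − 187 = 9 minutes of slack.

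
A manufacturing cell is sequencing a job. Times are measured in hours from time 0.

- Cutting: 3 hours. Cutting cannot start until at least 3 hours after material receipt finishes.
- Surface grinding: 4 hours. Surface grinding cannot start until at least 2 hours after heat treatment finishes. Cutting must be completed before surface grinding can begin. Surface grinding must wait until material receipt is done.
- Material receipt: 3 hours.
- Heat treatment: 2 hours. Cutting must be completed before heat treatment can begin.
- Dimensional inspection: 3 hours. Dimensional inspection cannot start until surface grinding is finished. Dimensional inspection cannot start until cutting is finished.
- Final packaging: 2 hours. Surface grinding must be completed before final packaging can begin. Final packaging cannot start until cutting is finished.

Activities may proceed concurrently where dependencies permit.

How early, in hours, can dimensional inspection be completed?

20

Nothing blocks material receipt, so it runs from hour 0 to hour 3.
Cutting cannot begin until material receipt (finishes hour 3, plus 3-hour gap → hour 6). It runs from hour 6 to 6 + 3 = hour 9.
After cutting (finishes hour 9), heat treatment can start at hour 9 and finishes at hour 11.
Surface grinding needs all of heat treatment (finishes hour 11, plus 2-hour gap → hour 13); cutting (finishes hour 9); material receipt (finishes hour 3). That puts its earliest start at hour 13; it finishes at 13 + 4 = hour 17.
For dimensional inspection: surface grinding (finishes hour 17); cutting (finishes hour 9). Taking the maximum gives a start of hour 17, and it finishes at 17 + 3 = hour 20.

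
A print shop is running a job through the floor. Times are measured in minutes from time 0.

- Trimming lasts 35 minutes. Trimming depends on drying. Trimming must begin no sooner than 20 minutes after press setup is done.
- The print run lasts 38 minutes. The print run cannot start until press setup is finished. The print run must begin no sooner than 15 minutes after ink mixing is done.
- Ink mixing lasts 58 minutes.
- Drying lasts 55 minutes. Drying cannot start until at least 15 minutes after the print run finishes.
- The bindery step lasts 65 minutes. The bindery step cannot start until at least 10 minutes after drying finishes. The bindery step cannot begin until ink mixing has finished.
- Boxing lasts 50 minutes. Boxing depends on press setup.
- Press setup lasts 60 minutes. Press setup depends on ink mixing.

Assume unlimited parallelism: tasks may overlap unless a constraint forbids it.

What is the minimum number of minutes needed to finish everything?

301

Ink mixing has no prerequisites, so it starts at minute 0 and finishes at minute 58.
Press setup waits on ink mixing (finishes minute 58), so it starts at minute 58 and finishes at 58 + 60 = minute 118.
Boxing cannot begin until press setup (finishes minute 118). It runs from minute 118 to 118 + 50 = minute 168.
The print run needs all of press setup (finishes minute 118); ink mixing (finishes minute 58, plus 15-minute gap → minute 73). That puts its earliest start at minute 118; it finishes at 118 + 38 = minute 156.
After the print run (finishes minute 156, plus 15-minute gap → minute 171), drying can start at minute 171 and finishes at minute 226.
The bindery step cannot start until drying (finishes minute 226, plus 10-minute gap → minute 236); ink mixing (finishes minute 58). The controlling bound is minute 236, so the bindery step finishes at 236 + 65 = minute 301.
Trimming has to wait for drying (finishes minute 226); press setup (finishes minute 118, plus 20-minute gap → minute 138). The latest of these is minute 226, so trimming runs minute 226 to 226 + 35 = minute 261.
All tasks are finished once the last one completes. Finish times: Ink mixing at 58, Press setup at 118, The print run at 156, Drying at 226, Trimming at 261, The bindery step at 301, Boxing at 168. The latest is minute 301.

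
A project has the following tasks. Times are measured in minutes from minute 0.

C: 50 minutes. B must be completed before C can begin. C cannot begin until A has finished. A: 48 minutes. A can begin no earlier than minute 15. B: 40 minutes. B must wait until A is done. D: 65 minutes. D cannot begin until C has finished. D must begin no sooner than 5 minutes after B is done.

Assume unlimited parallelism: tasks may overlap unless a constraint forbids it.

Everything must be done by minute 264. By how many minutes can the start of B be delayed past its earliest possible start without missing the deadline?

46

After its own release at minute 15, A can start at minute 15 and finishes at minute 63.
B waits on A (finishes minute 63), so it starts at minute 63 and finishes at 63 + 40 = minute 103.

Working backward from the deadline:
To finish by minute 264, D (duration 65) must start no later than minute 199.
C must finish before D (must start by minute 199). With a 50-minute duration, C must start by 199 − 50 = minute 149.
B must finish in time for C (must start by minute 149); D (must start by minute 199, minus 5-minute gap → minute 194). The tightest is minute 149, so B must start by 149 − 40 = minute 109.
So B can start as early as minute 63 and as late as minute 109, giving 109 − 63 = 46 minutes of slack.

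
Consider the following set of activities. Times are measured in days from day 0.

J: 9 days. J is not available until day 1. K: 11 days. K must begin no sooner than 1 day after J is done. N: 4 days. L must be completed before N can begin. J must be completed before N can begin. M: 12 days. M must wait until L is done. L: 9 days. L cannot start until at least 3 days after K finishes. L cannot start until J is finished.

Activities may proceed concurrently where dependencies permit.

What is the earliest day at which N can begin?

J waits on its own release at day 1, so it starts at day 1 and finishes at 1 + 9 = day 10.
After J (finishes day 10, plus 1-day gap → day 11), K can start at day 11 and finishes at day 22.
For L: K (finishes day 22, plus 3-day gap → day 25); J (finishes day 10). Taking the maximum gives a start of day 25, and it finishes at 25 + 9 = day 34.
N waits on L (finishes day 34); J (finishes day 10). The latest of these is day 34, which is the earliest N can start.

34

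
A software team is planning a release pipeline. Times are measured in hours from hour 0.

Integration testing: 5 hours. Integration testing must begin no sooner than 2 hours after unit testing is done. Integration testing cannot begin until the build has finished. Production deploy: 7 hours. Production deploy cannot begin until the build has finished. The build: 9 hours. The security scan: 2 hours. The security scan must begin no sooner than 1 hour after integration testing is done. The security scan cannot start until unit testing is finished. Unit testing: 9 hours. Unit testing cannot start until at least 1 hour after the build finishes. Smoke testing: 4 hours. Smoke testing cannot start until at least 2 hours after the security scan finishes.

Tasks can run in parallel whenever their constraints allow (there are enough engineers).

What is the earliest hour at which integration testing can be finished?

26

Nothing blocks the build, so it runs from hour 0 to hour 9.
Unit testing waits on the build (finishes hour 9, plus 1-hour gap → hour 10), so it starts at hour 10 and finishes at 10 + 9 = hour 19.
Integration testing needs all of unit testing (finishes hour 19, plus 2-hour gap → hour 21); the build (finishes hour 9). That puts its earliest start at hour 21; it finishes at 21 + 5 = hour 26.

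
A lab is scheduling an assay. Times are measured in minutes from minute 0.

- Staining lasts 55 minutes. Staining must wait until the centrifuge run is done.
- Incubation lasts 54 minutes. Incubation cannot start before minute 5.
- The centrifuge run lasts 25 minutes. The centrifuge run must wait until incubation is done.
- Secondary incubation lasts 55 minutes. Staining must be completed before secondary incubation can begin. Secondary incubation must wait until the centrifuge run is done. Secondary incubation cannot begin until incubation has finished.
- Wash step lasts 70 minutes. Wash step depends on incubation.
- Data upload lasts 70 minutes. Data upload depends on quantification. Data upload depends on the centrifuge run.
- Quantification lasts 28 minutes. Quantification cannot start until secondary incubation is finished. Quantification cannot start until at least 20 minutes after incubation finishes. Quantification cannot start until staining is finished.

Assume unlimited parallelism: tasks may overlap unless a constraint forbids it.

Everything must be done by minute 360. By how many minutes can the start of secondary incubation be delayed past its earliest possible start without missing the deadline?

68

Incubation cannot begin until its own release at minute 5. It runs from minute 5 to 5 + 54 = minute 59.
The centrifuge run cannot begin until incubation (finishes minute 59). It runs from minute 59 to 59 + 25 = minute 84.
Staining waits on the centrifuge run (finishes minute 84), so it starts at minute 84 and finishes at 84 + 55 = minute 139.
Secondary incubation needs all of staining (finishes minute 139); the centrifuge run (finishes minute 84); incubation (finishes minute 59). That puts its earliest start at minute 139; it finishes at 139 + 55 = minute 194.

Working backward from the deadline:
Data upload must finish by minute 360; it takes 70 minutes, so it must start by 360 − 70 = minute 290.
Quantification feeds into data upload (must start by minute 290); so quantification must finish by minute 290 and therefore start by minute 262.
Secondary incubation must finish before quantification (must start by minute 262). With a 55-minute duration, secondary incubation must start by 262 − 55 = minute 207.
So secondary incubation can start as early as minute 139 and as late as minute 207, giving 207 − 139 = 68 minutes of slack.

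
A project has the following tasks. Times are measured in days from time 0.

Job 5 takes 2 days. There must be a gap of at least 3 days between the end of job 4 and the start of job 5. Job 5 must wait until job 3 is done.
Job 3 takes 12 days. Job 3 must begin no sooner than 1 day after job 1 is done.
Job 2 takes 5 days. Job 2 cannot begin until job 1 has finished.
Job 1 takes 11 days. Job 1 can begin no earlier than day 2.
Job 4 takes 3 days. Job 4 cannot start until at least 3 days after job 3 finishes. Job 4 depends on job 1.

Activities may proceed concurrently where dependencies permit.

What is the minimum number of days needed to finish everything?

After its own release at day 2, job 1 can start at day 2 and finishes at day 13.
After job 1 (finishes day 13, plus 1-day gap → day 14), job 3 can start at day 14 and finishes at day 26.
For job 4: job 3 (finishes day 26, plus 3-day gap → day 29); job 1 (finishes day 13). Taking the maximum gives a start of day 29, and it finishes at 29 + 3 = day 32.
Job 5 cannot start until job 4 (finishes day 32, plus 3-day gap → day 35); job 3 (finishes day 26). The controlling bound is day 35, so job 5 finishes at 35 + 2 = day 37.
Job 2 cannot begin until job 1 (finishes day 13). It runs from day 13 to 13 + 5 = day 18.
All tasks are finished once the last one completes. Finish times: Job 1 at 13, Job 2 at 18, Job 3 at 26, Job 4 at 32, Job 5 at 37. The latest is day 37.

37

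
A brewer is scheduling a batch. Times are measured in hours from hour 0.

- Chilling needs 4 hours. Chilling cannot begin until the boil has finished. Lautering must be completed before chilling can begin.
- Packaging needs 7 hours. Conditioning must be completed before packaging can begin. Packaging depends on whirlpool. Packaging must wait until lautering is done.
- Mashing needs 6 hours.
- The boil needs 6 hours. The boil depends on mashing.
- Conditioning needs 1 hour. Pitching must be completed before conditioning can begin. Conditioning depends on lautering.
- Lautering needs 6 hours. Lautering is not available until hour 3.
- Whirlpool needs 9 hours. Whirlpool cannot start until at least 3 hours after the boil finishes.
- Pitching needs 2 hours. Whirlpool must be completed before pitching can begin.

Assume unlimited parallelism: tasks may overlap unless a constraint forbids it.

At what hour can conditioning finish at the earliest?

After its own release at hour 3, lautering can start at hour 3 and finishes at hour 9.
Nothing blocks mashing, so it runs from hour 0 to hour 6.
The boil cannot begin until mashing (finishes hour 6). It runs from hour 6 to 6 + 6 = hour 12.
Whirlpool waits on the boil (finishes hour 12, plus 3-hour gap → hour 15), so it starts at hour 15 and finishes at 15 + 9 = hour 24.
Pitching cannot begin until whirlpool (finishes hour 24). It runs from hour 24 to 24 + 2 = hour 26.
Conditioning cannot start until pitching (finishes hour 26); lautering (finishes hour 9). The controlling bound is hour 26, so conditioning finishes at 26 + 1 = hour 27.

27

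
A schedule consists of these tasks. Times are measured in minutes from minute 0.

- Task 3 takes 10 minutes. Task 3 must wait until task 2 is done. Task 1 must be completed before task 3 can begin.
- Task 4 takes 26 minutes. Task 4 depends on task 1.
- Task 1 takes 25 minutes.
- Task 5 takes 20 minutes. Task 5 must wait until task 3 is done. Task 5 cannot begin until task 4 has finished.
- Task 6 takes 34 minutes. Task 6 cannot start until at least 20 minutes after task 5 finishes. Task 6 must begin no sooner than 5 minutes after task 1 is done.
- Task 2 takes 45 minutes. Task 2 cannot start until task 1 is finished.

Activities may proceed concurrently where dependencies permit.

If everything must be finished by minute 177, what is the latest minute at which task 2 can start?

48

Task 6 has no dependents, so it just needs to finish by minute 177. Starting by 177 − 34 = minute 143 achieves that.
Task 5 has to be done before task 6 (must start by minute 143, minus 20-minute gap → minute 123). That means finishing by minute 123, i.e. starting by 123 − 20 = minute 103.
Task 3 has to be done before task 5 (must start by minute 103). That means finishing by minute 103, i.e. starting by 103 − 10 = minute 93.
Task 2 has to be done before task 3 (must start by minute 93). That means finishing by minute 93, i.e. starting by 93 − 45 = minute 48.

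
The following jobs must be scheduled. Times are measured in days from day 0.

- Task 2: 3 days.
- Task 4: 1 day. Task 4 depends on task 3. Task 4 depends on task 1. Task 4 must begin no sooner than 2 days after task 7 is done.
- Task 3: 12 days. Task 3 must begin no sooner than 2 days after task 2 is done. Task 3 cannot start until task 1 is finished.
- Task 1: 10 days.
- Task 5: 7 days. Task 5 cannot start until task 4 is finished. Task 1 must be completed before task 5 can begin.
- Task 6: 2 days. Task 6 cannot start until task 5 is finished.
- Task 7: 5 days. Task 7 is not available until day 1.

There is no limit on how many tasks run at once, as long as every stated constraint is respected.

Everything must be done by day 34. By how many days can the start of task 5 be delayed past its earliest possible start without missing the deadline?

After its own release at day 1, task 7 can start at day 1 and finishes at day 6.
Task 2 can start immediately at day 0; it finishes at day 3.
Task 1 can start immediately at day 0; it finishes at day 10.
Task 3 has to wait for task 2 (finishes day 3, plus 2-day gap → day 5); task 1 (finishes day 10). The latest of these is day 10, so task 3 runs day 10 to 10 + 12 = day 22.
Task 4 has to wait for task 3 (finishes day 22); task 1 (finishes day 10); task 7 (finishes day 6, plus 2-day gap → day 8). The latest of these is day 22, so task 4 runs day 22 to 22 + 1 = day 23.
For task 5: task 4 (finishes day 23); task 1 (finishes day 10). Taking the maximum gives a start of day 23, and it finishes at 23 + 7 = day 30.

Working backward from the deadline:
Task 6 must finish by day 34; it takes 2 days, so it must start by 34 − 2 = day 32.
Since task 6 (must start by day 32) depends on it, task 5 must finish by day 32. Backing off its 7-day duration gives a latest start of day 25.
So task 5 can start as early as day 23 and as late as day 25, giving 25 − 23 = 2 days of slack.

2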